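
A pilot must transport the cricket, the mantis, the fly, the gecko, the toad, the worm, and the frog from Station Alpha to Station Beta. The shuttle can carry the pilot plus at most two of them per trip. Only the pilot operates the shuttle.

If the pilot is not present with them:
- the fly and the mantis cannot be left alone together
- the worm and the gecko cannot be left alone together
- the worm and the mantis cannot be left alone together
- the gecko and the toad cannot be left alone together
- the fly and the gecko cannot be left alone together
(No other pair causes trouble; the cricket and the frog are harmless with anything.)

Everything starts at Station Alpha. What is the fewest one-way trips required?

Counting alone: the pilot can take at most 2 across per trip to Station Beta, so moving all 7 needs at least 4 loaded trips out, with a return between consecutive ones — at least 7 crossings.
The safety rule pushes this higher. Following every safe sequence of crossings, the most of the 7 that can be at Station Beta as the shuttle arrives there on crossing 7 is 6 — never all 7.
So no plan with fewer than 9 crossings exists, and this one achieves 9:
1. Pilot goes to Station Beta with the gecko and the mantis.  [Station Alpha: the cricket, the fly, the frog, the toad, the worm | Station Beta: the gecko, the mantis]
2. Pilot goes back to Station Alpha alone.  [Station Alpha: the cricket, the fly, the frog, the toad, the worm | Station Beta: the gecko, the mantis]
3. Pilot goes to Station Beta with the cricket.  [Station Alpha: the fly, the frog, the toad, the worm | Station Beta: the cricket, the gecko, the mantis]
4. Pilot goes back to Station Alpha alone.  [Station Alpha: the fly, the frog, the toad, the worm | Station Beta: the cricket, the gecko, the mantis]
5. Pilot goes to Station Beta with the fly and the toad.  [Station Alpha: the frog, the worm | Station Beta: the cricket, the fly, the gecko, the mantis, the toad]
6. Pilot goes back to Station Alpha with the gecko and the mantis.  [Station Alpha: the frog, the gecko, the mantis, the worm | Station Beta: the cricket, the fly, the toad]
7. Pilot goes to Station Beta with the frog and the worm.  [Station Alpha: the gecko, the mantis | Station Beta: the cricket, the fly, the frog, the toad, the worm]
8. Pilot goes back to Station Alpha alone.  [Station Alpha: the gecko, the mantis | Station Beta: the cricket, the fly, the frog, the toad, the worm]
9. Pilot goes to Station Beta with the gecko and the mantis.  [Station Alpha: — | Station Beta: the cricket, the fly, the frog, the gecko, the mantis, the toad, the worm]

9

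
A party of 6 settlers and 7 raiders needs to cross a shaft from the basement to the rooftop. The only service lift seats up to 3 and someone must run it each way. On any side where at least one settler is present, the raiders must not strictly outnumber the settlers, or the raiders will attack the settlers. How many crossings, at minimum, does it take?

The raiders already outnumber the settlers at the basement before anyone moves, so the starting position itself is disallowed.

impossible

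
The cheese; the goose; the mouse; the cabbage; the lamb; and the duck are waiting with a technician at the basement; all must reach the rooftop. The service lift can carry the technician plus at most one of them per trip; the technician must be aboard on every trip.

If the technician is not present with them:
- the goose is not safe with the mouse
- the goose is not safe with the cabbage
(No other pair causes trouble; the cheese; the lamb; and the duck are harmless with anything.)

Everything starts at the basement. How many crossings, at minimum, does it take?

Counting alone: the technician can take at most 1 across per trip to the rooftop, so moving all 6 needs at least 6 loaded trips out, with a return between consecutive ones — at least 11 crossings.
The safety rule pushes this higher. Following every safe sequence of crossings, the most of the 6 that can be at the rooftop as the service lift arrives there on crossing 11 is 5 — never all 6.
So no plan with fewer than 13 crossings exists, and this one achieves 13:
1. Technician goes to the rooftop with the goose.  [the basement: the cabbage, the cheese, the duck, the lamb, the mouse | the rooftop: the goose]
2. Technician goes back to the basement alone.  [the basement: the cabbage, the cheese, the duck, the lamb, the mouse | the rooftop: the goose]
3. Technician goes to the rooftop with the cheese.  [the basement: the cabbage, the duck, the lamb, the mouse | the rooftop: the cheese, the goose]
4. Technician goes back to the basement alone.  [the basement: the cabbage, the duck, the lamb, the mouse | the rooftop: the cheese, the goose]
5. Technician goes to the rooftop with the mouse.  [the basement: the cabbage, the duck, the lamb | the rooftop: the cheese, the goose, the mouse]
6. Technician goes back to the basement with the goose.  [the basement: the cabbage, the duck, the goose, the lamb | the rooftop: the cheese, the mouse]
7. Technician goes to the rooftop with the cabbage.  [the basement: the duck, the goose, the lamb | the rooftop: the cabbage, the cheese, the mouse]
8. Technician goes back to the basement alone.  [the basement: the duck, the goose, the lamb | the rooftop: the cabbage, the cheese, the mouse]
9. Technician goes to the rooftop with the lamb.  [the basement: the duck, the goose | the rooftop: the cabbage, the cheese, the lamb, the mouse]
10. Technician goes back to the basement alone.  [the basement: the duck, the goose | the rooftop: the cabbage, the cheese, the lamb, the mouse]
11. Technician goes to the rooftop with the duck.  [the basement: the goose | the rooftop: the cabbage, the cheese, the duck, the lamb, the mouse]
12. Technician goes back to the basement alone.  [the basement: the goose | the rooftop: the cabbage, the cheese, the duck, the lamb, the mouse]
13. Technician goes to the rooftop with the goose.  [the basement: — | the rooftop: the cabbage, the cheese, the duck, the goose, the lamb, the mouse]

13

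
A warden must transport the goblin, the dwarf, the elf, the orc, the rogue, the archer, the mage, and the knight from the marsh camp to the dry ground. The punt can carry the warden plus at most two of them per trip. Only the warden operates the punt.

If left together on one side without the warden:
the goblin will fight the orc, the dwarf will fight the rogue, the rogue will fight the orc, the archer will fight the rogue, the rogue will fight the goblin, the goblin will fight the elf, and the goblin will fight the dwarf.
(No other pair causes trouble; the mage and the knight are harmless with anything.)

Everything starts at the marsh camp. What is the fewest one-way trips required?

Counting alone: the warden can take at most 2 across per trip to the dry ground, so moving all 8 needs at least 4 loaded trips out, with a return between consecutive ones — at least 7 crossings.
The safety rule pushes this higher. Following every safe sequence of crossings, the most of the 8 that can be at the dry ground as the punt arrives there on crossings 7, 9, 11 is 5, 6, 7 respectively — never all 8.
So no plan with fewer than 13 crossings exists, and this one achieves 13:
1. Warden goes to the dry ground with the goblin and the rogue.  [the marsh camp: the archer, the dwarf, the elf, the knight, the mage, the orc | the dry ground: the goblin, the rogue]
2. Warden goes back to the marsh camp with the goblin.  [the marsh camp: the archer, the dwarf, the elf, the goblin, the knight, the mage, the orc | the dry ground: the rogue]
3. Warden goes to the dry ground with the elf and the goblin.  [the marsh camp: the archer, the dwarf, the knight, the mage, the orc | the dry ground: the elf, the goblin, the rogue]
4. Warden goes back to the marsh camp with the goblin.  [the marsh camp: the archer, the dwarf, the goblin, the knight, the mage, the orc | the dry ground: the elf, the rogue]
5. Warden goes to the dry ground with the goblin and the mage.  [the marsh camp: the archer, the dwarf, the knight, the orc | the dry ground: the elf, the goblin, the mage, the rogue]
6. Warden goes back to the marsh camp with the goblin.  [the marsh camp: the archer, the dwarf, the goblin, the knight, the orc | the dry ground: the elf, the mage, the rogue]
7. Warden goes to the dry ground with the goblin and the knight.  [the marsh camp: the archer, the dwarf, the orc | the dry ground: the elf, the goblin, the knight, the mage, the rogue]
8. Warden goes back to the marsh camp with the goblin.  [the marsh camp: the archer, the dwarf, the goblin, the orc | the dry ground: the elf, the knight, the mage, the rogue]
9. Warden goes to the dry ground with the dwarf and the orc.  [the marsh camp: the archer, the goblin | the dry ground: the dwarf, the elf, the knight, the mage, the orc, the rogue]
10. Warden goes back to the marsh camp with the rogue.  [the marsh camp: the archer, the goblin, the rogue | the dry ground: the dwarf, the elf, the knight, the mage, the orc]
11. Warden goes to the dry ground with the archer and the goblin.  [the marsh camp: the rogue | the dry ground: the archer, the dwarf, the elf, the goblin, the knight, the mage, the orc]
12. Warden goes back to the marsh camp with the goblin.  [the marsh camp: the goblin, the rogue | the dry ground: the archer, the dwarf, the elf, the knight, the mage, the orc]
13. Warden goes to the dry ground with the goblin and the rogue.  [the marsh camp: — | the dry ground: the archer, the dwarf, the elf, the goblin, the knight, the mage, the orc, the rogue]

13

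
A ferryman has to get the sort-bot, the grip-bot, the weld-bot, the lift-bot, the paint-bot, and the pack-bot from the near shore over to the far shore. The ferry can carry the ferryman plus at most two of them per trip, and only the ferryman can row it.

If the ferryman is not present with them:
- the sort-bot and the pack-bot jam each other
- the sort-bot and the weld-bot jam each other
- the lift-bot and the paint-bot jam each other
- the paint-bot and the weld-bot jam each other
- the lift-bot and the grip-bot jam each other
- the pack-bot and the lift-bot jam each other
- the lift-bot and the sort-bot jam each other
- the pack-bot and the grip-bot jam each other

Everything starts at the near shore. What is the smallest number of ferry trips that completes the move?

impossible

Whatever the first load, the items left behind include a forbidden pair without the ferryman. No opening move is safe, so no plan exists.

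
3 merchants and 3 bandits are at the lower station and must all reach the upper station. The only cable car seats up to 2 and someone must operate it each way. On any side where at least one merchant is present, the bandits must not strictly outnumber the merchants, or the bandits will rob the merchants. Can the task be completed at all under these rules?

1. 2 bandits → the upper station.  (the lower station: 3M 1B; the upper station: 0M 2B)
2. 1 bandit ← the lower station.  (the lower station: 3M 2B; the upper station: 0M 1B)
3. 2 bandits → the upper station.  (the lower station: 3M 0B; the upper station: 0M 3B)
4. 1 bandit ← the lower station.  (the lower station: 3M 1B; the upper station: 0M 2B)
5. 2 merchants → the upper station.  (the lower station: 1M 1B; the upper station: 2M 2B)
6. 1 merchant and 1 bandit ← the lower station.  (the lower station: 2M 2B; the upper station: 1M 1B)
7. 2 merchants → the upper station.  (the lower station: 0M 2B; the upper station: 3M 1B)
8. 1 bandit ← the lower station.  (the lower station: 0M 3B; the upper station: 3M 0B)
9. 2 bandits → the upper station.  (the lower station: 0M 1B; the upper station: 3M 2B)
10. 1 bandit ← the lower station.  (the lower station: 0M 2B; the upper station: 3M 1B)
11. 2 bandits → the upper station.  (the lower station: 0M 0B; the upper station: 3M 3B)

Yes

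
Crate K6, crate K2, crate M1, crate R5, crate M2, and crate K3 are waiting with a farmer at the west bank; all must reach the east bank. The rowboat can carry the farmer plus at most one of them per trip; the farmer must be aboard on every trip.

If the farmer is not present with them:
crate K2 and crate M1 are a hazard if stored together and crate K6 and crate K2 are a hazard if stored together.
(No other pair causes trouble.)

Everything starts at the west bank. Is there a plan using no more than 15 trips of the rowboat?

Yes — this plan uses 13 crossings (≤ 15):
1. Farmer goes to the east bank with crate K2.  [the west bank: crate K3, crate K6, crate M1, crate M2, crate R5 | the east bank: crate K2]
2. Farmer goes back to the west bank alone.  [the west bank: crate K3, crate K6, crate M1, crate M2, crate R5 | the east bank: crate K2]
3. Farmer goes to the east bank with crate K6.  [the west bank: crate K3, crate M1, crate M2, crate R5 | the east bank: crate K2, crate K6]
4. Farmer goes back to the west bank with crate K2.  [the west bank: crate K2, crate K3, crate M1, crate M2, crate R5 | the east bank: crate K6]
5. Farmer goes to the east bank with crate M1.  [the west bank: crate K2, crate K3, crate M2, crate R5 | the east bank: crate K6, crate M1]
6. Farmer goes back to the west bank alone.  [the west bank: crate K2, crate K3, crate M2, crate R5 | the east bank: crate K6, crate M1]
7. Farmer goes to the east bank with crate R5.  [the west bank: crate K2, crate K3, crate M2 | the east bank: crate K6, crate M1, crate R5]
8. Farmer goes back to the west bank alone.  [the west bank: crate K2, crate K3, crate M2 | the east bank: crate K6, crate M1, crate R5]
9. Farmer goes to the east bank with crate M2.  [the west bank: crate K2, crate K3 | the east bank: crate K6, crate M1, crate M2, crate R5]
10. Farmer goes back to the west bank alone.  [the west bank: crate K2, crate K3 | the east bank: crate K6, crate M1, crate M2, crate R5]
11. Farmer goes to the east bank with crate K3.  [the west bank: crate K2 | the east bank: crate K3, crate K6, crate M1, crate M2, crate R5]
12. Farmer goes back to the west bank alone.  [the west bank: crate K2 | the east bank: crate K3, crate K6, crate M1, crate M2, crate R5]
13. Farmer goes to the east bank with crate K2.  [the west bank: — | the east bank: crate K2, crate K3, crate K6, crate M1, crate M2, crate R5]

Yes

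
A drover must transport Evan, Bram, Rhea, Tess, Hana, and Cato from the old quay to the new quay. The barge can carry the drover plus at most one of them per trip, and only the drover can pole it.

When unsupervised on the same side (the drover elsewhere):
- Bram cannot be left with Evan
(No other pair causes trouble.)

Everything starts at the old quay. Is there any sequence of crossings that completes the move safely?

1. Drover goes to the new quay with Evan.  [the old quay: Bram, Cato, Hana, Rhea, Tess | the new quay: Evan]
2. Drover goes back to the old quay alone.  [the old quay: Bram, Cato, Hana, Rhea, Tess | the new quay: Evan]
3. Drover goes to the new quay with Rhea.  [the old quay: Bram, Cato, Hana, Tess | the new quay: Evan, Rhea]
4. Drover goes back to the old quay alone.  [the old quay: Bram, Cato, Hana, Tess | the new quay: Evan, Rhea]
5. Drover goes to the new quay with Tess.  [the old quay: Bram, Cato, Hana | the new quay: Evan, Rhea, Tess]
6. Drover goes back to the old quay alone.  [the old quay: Bram, Cato, Hana | the new quay: Evan, Rhea, Tess]
7. Drover goes to the new quay with Hana.  [the old quay: Bram, Cato | the new quay: Evan, Hana, Rhea, Tess]
8. Drover goes back to the old quay alone.  [the old quay: Bram, Cato | the new quay: Evan, Hana, Rhea, Tess]
9. Drover goes to the new quay with Cato.  [the old quay: Bram | the new quay: Cato, Evan, Hana, Rhea, Tess]
10. Drover goes back to the old quay alone.  [the old quay: Bram | the new quay: Cato, Evan, Hana, Rhea, Tess]
11. Drover goes to the new quay with Bram.  [the old quay: — | the new quay: Bram, Cato, Evan, Hana, Rhea, Tess]

Yes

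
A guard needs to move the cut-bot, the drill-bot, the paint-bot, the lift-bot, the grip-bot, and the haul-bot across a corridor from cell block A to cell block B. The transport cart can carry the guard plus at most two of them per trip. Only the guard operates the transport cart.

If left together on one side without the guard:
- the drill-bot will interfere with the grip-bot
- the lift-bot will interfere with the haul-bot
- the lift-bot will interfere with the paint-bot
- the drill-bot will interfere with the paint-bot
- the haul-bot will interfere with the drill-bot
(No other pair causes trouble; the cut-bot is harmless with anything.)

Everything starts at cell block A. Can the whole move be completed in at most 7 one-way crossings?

Yes — this plan uses 7 crossings (≤ 7):
1. Guard goes to cell block B with the drill-bot and the lift-bot.
2. Guard goes back to cell block A alone.
3. Guard goes to cell block B with the cut-bot and the paint-bot.
4. Guard goes back to cell block A with the drill-bot and the lift-bot.
5. Guard goes to cell block B with the grip-bot and the haul-bot.
6. Guard goes back to cell block A alone.
7. Guard goes to cell block B with the drill-bot and the lift-bot.

Yes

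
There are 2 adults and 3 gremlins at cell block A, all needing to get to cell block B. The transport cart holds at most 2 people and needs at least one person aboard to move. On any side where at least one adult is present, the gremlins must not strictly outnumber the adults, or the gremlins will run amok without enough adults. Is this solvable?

No

The gremlins already outnumber the adults at cell block A before anyone moves, so the starting position itself is disallowed.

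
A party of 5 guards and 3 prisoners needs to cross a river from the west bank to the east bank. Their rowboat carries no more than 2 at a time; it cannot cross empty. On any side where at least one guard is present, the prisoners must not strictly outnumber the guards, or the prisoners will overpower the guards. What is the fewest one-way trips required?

13

Counting alone: each trip to the east bank takes at most 2 across and each return brings at least 1 back, so after t trips out (and t−1 returns) at most 2t − (t−1) of the 8 are across; that first reaches 8 at t = 7, so at least 13 crossings are needed.
The plan below uses exactly 13 crossings, so it is optimal:
1. 2 prisoners → the east bank.  (the west bank: 5G 1P; the east bank: 0G 2P)
2. 1 prisoner ← the west bank.  (the west bank: 5G 2P; the east bank: 0G 1P)
3. 2 prisoners → the east bank.  (the west bank: 5G 0P; the east bank: 0G 3P)
4. 1 prisoner ← the west bank.  (the west bank: 5G 1P; the east bank: 0G 2P)
5. 2 guards → the east bank.  (the west bank: 3G 1P; the east bank: 2G 2P)
6. 1 prisoner ← the west bank.  (the west bank: 3G 2P; the east bank: 2G 1P)
7. 1 guard and 1 prisoner → the east bank.  (the west bank: 2G 1P; the east bank: 3G 2P)
8. 1 prisoner ← the west bank.  (the west bank: 2G 2P; the east bank: 3G 1P)
9. 2 prisoners → the east bank.  (the west bank: 2G 0P; the east bank: 3G 3P)
10. 1 prisoner ← the west bank.  (the west bank: 2G 1P; the east bank: 3G 2P)
11. 1 guard and 1 prisoner → the east bank.  (the west bank: 1G 0P; the east bank: 4G 3P)
12. 1 prisoner ← the west bank.  (the west bank: 1G 1P; the east bank: 4G 2P)
13. 1 guard and 1 prisoner → the east bank.  (the west bank: 0G 0P; the east bank: 5G 3P)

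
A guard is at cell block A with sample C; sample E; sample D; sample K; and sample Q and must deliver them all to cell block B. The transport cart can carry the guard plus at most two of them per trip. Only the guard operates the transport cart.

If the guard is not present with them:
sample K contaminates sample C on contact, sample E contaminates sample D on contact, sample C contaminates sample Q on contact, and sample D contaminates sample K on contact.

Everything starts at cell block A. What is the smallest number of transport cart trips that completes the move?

Counting alone: the guard can take at most 2 across per trip to cell block B, so moving all 5 needs at least 3 loaded trips out, with a return between consecutive ones — at least 5 crossings.
The safety rule pushes this higher. Following every safe sequence of crossings, the most of the 5 that can be at cell block B as the transport cart arrives there on crossing 5 is 4 — never all 5.
So no plan with fewer than 7 crossings exists, and this one achieves 7:
1. Guard goes to cell block B with sample C and sample D.
2. Guard goes back to cell block A alone.
3. Guard goes to cell block B with sample E.
4. Guard goes back to cell block A with sample D.
5. Guard goes to cell block B with sample K and sample Q.
6. Guard goes back to cell block A with sample C.
7. Guard goes to cell block B with sample C and sample D.

7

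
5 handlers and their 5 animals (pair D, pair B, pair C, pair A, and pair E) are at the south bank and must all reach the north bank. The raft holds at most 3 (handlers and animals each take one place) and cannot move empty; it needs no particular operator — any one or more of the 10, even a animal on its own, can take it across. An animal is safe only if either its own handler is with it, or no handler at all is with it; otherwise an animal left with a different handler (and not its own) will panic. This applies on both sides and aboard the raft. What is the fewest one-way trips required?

11

Counting alone: each trip to the north bank takes at most 3 across and each return brings at least 1 back, so after t trips out (and t−1 returns) at most 3t − (t−1) of the 10 are across; that first reaches 10 at t = 5, so at least 9 crossings are needed.
The safety rule pushes this higher. Following every safe sequence of crossings, the most of the 10 that can be at the north bank as the raft arrives there on crossing 9 is 9 — never all 10.
So no plan with fewer than 11 crossings exists, and this one achieves 11:
1. animal D and handler D cross → the north bank.
2. handler D crosses ← the south bank.
3. animal A, animal B, and animal C cross → the north bank.
4. animal D crosses ← the south bank.
5. handler A, handler B, and handler C cross → the north bank.
6. animal B and handler B cross ← the south bank.
7. handler B, handler D, and handler E cross → the north bank.
8. animal C crosses ← the south bank.
9. animal B and animal D cross → the north bank.
10. animal D crosses ← the south bank.
11. animal C, animal D, and animal E cross → the north bank.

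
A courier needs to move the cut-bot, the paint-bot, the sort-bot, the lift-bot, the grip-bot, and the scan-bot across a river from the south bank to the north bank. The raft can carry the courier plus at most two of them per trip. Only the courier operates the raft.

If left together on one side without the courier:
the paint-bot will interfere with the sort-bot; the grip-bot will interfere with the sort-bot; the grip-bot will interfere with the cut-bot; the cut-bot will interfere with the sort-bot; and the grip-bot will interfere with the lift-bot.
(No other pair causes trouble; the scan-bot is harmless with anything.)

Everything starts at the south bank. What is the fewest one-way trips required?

Counting alone: the courier can take at most 2 across per trip to the north bank, so moving all 6 needs at least 3 loaded trips out, with a return between consecutive ones — at least 5 crossings.
The safety rule pushes this higher. Following every safe sequence of crossings, the most of the 6 that can be at the north bank as the raft arrives there on crossings 5, 7 is 4, 5 respectively — never all 6.
So no plan with fewer than 9 crossings exists, and this one achieves 9:
1. Courier goes to the north bank with the grip-bot and the sort-bot.  [the south bank: the cut-bot, the lift-bot, the paint-bot, the scan-bot | the north bank: the grip-bot, the sort-bot]
2. Courier goes back to the south bank with the sort-bot.  [the south bank: the cut-bot, the lift-bot, the paint-bot, the scan-bot, the sort-bot | the north bank: the grip-bot]
3. Courier goes to the north bank with the cut-bot and the paint-bot.  [the south bank: the lift-bot, the scan-bot, the sort-bot | the north bank: the cut-bot, the grip-bot, the paint-bot]
4. Courier goes back to the south bank with the cut-bot.  [the south bank: the cut-bot, the lift-bot, the scan-bot, the sort-bot | the north bank: the grip-bot, the paint-bot]
5. Courier goes to the north bank with the cut-bot and the lift-bot.  [the south bank: the scan-bot, the sort-bot | the north bank: the cut-bot, the grip-bot, the lift-bot, the paint-bot]
6. Courier goes back to the south bank with the grip-bot.  [the south bank: the grip-bot, the scan-bot, the sort-bot | the north bank: the cut-bot, the lift-bot, the paint-bot]
7. Courier goes to the north bank with the scan-bot and the sort-bot.  [the south bank: the grip-bot | the north bank: the cut-bot, the lift-bot, the paint-bot, the scan-bot, the sort-bot]
8. Courier goes back to the south bank with the sort-bot.  [the south bank: the grip-bot, the sort-bot | the north bank: the cut-bot, the lift-bot, the paint-bot, the scan-bot]
9. Courier goes to the north bank with the grip-bot and the sort-bot.  [the south bank: — | the north bank: the cut-bot, the grip-bot, the lift-bot, the paint-bot, the scan-bot, the sort-bot]

9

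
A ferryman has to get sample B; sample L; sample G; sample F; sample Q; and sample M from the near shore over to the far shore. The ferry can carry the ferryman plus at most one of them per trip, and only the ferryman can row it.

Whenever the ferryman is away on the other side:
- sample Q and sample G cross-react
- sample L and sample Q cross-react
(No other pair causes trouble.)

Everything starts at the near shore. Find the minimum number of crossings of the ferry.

Counting alone: the ferryman can take at most 1 across per trip to the far shore, so moving all 6 needs at least 6 loaded trips out, with a return between consecutive ones — at least 11 crossings.
The safety rule pushes this higher. Following every safe sequence of crossings, the most of the 6 that can be at the far shore as the ferry arrives there on crossing 11 is 5 — never all 6.
So no plan with fewer than 13 crossings exists, and this one achieves 13:
1. Ferryman goes to the far shore with sample Q.  [the near shore: sample B, sample F, sample G, sample L, sample M | the far shore: sample Q]
2. Ferryman goes back to the near shore alone.  [the near shore: sample B, sample F, sample G, sample L, sample M | the far shore: sample Q]
3. Ferryman goes to the far shore with sample B.  [the near shore: sample F, sample G, sample L, sample M | the far shore: sample B, sample Q]
4. Ferryman goes back to the near shore alone.  [the near shore: sample F, sample G, sample L, sample M | the far shore: sample B, sample Q]
5. Ferryman goes to the far shore with sample L.  [the near shore: sample F, sample G, sample M | the far shore: sample B, sample L, sample Q]
6. Ferryman goes back to the near shore with sample Q.  [the near shore: sample F, sample G, sample M, sample Q | the far shore: sample B, sample L]
7. Ferryman goes to the far shore with sample G.  [the near shore: sample F, sample M, sample Q | the far shore: sample B, sample G, sample L]
8. Ferryman goes back to the near shore alone.  [the near shore: sample F, sample M, sample Q | the far shore: sample B, sample G, sample L]
9. Ferryman goes to the far shore with sample F.  [the near shore: sample M, sample Q | the far shore: sample B, sample F, sample G, sample L]
10. Ferryman goes back to the near shore alone.  [the near shore: sample M, sample Q | the far shore: sample B, sample F, sample G, sample L]
11. Ferryman goes to the far shore with sample M.  [the near shore: sample Q | the far shore: sample B, sample F, sample G, sample L, sample M]
12. Ferryman goes back to the near shore alone.  [the near shore: sample Q | the far shore: sample B, sample F, sample G, sample L, sample M]
13. Ferryman goes to the far shore with sample Q.  [the near shore: — | the far shore: sample B, sample F, sample G, sample L, sample M, sample Q]

13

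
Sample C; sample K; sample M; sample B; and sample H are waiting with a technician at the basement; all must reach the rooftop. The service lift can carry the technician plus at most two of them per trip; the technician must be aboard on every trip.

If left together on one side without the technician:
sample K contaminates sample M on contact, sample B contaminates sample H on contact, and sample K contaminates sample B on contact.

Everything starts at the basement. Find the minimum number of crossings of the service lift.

Counting alone: the technician can take at most 2 across per trip to the rooftop, so moving all 5 needs at least 3 loaded trips out, with a return between consecutive ones — at least 5 crossings.
The plan below uses exactly 5 crossings, so it is optimal:
1. Technician goes to the rooftop with sample B and sample K.
2. Technician goes back to the basement with sample K.
3. Technician goes to the rooftop with sample C and sample M.
4. Technician goes back to the basement alone.
5. Technician goes to the rooftop with sample H and sample K.

5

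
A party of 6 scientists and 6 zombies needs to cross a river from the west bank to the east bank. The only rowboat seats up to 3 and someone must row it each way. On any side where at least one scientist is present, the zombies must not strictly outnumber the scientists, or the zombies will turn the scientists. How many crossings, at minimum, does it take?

Following every safe sequence of crossings from the start, the most of the 12 that can be at the east bank as the rowboat arrives there on crossings 1, 3, 5 is 3, 5, 6 respectively; the best ever achieved is 6 of 12.
From crossing 7 on, no configuration arises that was not already reachable earlier: only 17 distinct safe configurations (who is on which side, and where the rowboat is) can ever be reached, none of them has everyone across, and every continuation just revisits them. They are: 0 scientists + 0 zombies across (rowboat back at the start); 0 scientists + 1 zombie across (rowboat there); 0 scientists + 1 zombie across (rowboat back at the start); 0 scientists + 2 zombies across (rowboat there); 0 scientists + 2 zombies across (rowboat back at the start); 0 scientists + 3 zombies across (rowboat there); 0 scientists + 3 zombies across (rowboat back at the start); 0 scientists + 4 zombies across (rowboat there); 0 scientists + 4 zombies across (rowboat back at the start); 0 scientists + 5 zombies across (rowboat there); 0 scientists + 5 zombies across (rowboat back at the start); 0 scientists + 6 zombies across (rowboat there); 1 scientist + 1 zombie across (rowboat there); 1 scientist + 1 zombie across (rowboat back at the start); 2 scientists + 2 zombies across (rowboat there); 2 scientists + 2 zombies across (rowboat back at the start); 3 scientists + 3 zombies across (rowboat there). So no valid plan exists.

impossible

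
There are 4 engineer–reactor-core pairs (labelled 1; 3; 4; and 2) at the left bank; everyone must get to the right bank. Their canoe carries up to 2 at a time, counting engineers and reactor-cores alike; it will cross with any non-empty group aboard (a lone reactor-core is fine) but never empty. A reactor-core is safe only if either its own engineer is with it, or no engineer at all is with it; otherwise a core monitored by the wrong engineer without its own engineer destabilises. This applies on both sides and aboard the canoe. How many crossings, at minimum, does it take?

Following every safe sequence of crossings from the start, the most of the 8 that can be at the right bank as the canoe arrives there on crossings 1, 3, 5 is 2, 3, 4 respectively; the best ever achieved is 4 of 8.
From crossing 7 on, no configuration arises that was not already reachable earlier: only 44 distinct safe configurations (who is on which side, and where the canoe is) can ever be reached, none of them has everyone across, and every continuation just revisits them. So no valid plan exists.

impossible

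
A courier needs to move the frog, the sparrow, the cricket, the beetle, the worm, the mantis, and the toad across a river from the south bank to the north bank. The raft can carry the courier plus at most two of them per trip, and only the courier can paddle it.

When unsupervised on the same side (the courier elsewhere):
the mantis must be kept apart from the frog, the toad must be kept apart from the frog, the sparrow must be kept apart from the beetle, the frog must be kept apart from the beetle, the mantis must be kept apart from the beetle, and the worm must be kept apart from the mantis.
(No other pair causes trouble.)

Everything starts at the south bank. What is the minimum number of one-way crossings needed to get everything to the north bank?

Whatever the first load, the items left behind include a forbidden pair without the courier. No opening move is safe, so no plan exists.

impossible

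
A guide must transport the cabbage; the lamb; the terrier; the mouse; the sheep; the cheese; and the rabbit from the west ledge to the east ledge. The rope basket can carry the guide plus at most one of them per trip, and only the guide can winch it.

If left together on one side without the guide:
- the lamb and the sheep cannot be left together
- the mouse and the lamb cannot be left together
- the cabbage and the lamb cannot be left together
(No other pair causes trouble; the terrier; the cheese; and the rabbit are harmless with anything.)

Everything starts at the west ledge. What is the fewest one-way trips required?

Following every safe sequence of crossings from the start, the most of the 7 that can be at the east ledge as the rope basket arrives there on crossings 1, 3, 5, 7, 9 is 1, 2, 3, 4, 5 respectively; the best ever achieved is 5 of 7.
From crossing 11 on, no configuration arises that was not already reachable earlier: only 72 distinct safe configurations (who is on which side, and where the rope basket is) can ever be reached, none of them has everyone across, and every continuation just revisits them. So no valid plan exists.

impossible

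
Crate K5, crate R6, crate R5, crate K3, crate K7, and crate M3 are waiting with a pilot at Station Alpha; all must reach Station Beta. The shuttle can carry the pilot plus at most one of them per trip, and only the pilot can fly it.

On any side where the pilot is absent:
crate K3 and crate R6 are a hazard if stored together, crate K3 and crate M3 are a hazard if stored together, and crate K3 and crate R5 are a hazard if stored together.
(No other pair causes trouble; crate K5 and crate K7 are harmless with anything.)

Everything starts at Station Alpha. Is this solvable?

Following every safe sequence of crossings from the start, the most of the 6 that can be at Station Beta as the shuttle arrives there on crossings 1, 3, 5, 7 is 1, 2, 3, 4 respectively; the best ever achieved is 4 of 6.
From crossing 9 on, no configuration arises that was not already reachable earlier: only 36 distinct safe configurations (who is on which side, and where the shuttle is) can ever be reached, none of them has everyone across, and every continuation just revisits them. So no valid plan exists.

No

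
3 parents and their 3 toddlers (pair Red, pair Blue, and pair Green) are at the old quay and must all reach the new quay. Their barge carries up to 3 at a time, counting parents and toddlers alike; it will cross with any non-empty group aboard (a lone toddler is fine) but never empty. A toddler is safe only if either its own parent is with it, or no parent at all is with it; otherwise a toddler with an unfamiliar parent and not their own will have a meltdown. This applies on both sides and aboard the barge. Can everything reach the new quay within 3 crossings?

No

Counting alone: each trip to the new quay takes at most 3 across and each return brings at least 1 back, so after t trips out (and t−1 returns) at most 3t − (t−1) of the 6 are across; that first reaches 6 at t = 3, so at least 5 crossings are needed.
Since 3 < 5, 3 crossings cannot be enough. (The shortest complete plan in fact takes 5:)
1. parent Red and toddler Red cross → the new quay.
2. parent Red crosses ← the old quay.
3. parent Blue, parent Green, and parent Red cross → the new quay.
4. toddler Red crosses ← the old quay.
5. toddler Blue, toddler Green, and toddler Red cross → the new quay.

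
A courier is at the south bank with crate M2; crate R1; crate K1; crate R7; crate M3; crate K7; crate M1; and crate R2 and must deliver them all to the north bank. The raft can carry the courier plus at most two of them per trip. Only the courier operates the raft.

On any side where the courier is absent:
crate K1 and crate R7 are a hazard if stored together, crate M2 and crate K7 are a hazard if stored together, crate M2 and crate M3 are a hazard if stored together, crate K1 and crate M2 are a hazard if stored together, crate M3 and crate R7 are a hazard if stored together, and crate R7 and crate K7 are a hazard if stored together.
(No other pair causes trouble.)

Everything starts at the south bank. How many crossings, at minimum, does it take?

9

Counting alone: the courier can take at most 2 across per trip to the north bank, so moving all 8 needs at least 4 loaded trips out, with a return between consecutive ones — at least 7 crossings.
The safety rule pushes this higher. Following every safe sequence of crossings, the most of the 8 that can be at the north bank as the raft arrives there on crossing 7 is 7 — never all 8.
So no plan with fewer than 9 crossings exists, and this one achieves 9:
1. Courier goes to the north bank with crate M2 and crate R7.  [the south bank: crate K1, crate K7, crate M1, crate M3, crate R1, crate R2 | the north bank: crate M2, crate R7]
2. Courier goes back to the south bank alone.  [the south bank: crate K1, crate K7, crate M1, crate M3, crate R1, crate R2 | the north bank: crate M2, crate R7]
3. Courier goes to the north bank with crate K1 and crate R1.  [the south bank: crate K7, crate M1, crate M3, crate R2 | the north bank: crate K1, crate M2, crate R1, crate R7]
4. Courier goes back to the south bank with crate M2 and crate R7.  [the south bank: crate K7, crate M1, crate M2, crate M3, crate R2, crate R7 | the north bank: crate K1, crate R1]
5. Courier goes to the north bank with crate K7 and crate M3.  [the south bank: crate M1, crate M2, crate R2, crate R7 | the north bank: crate K1, crate K7, crate M3, crate R1]
6. Courier goes back to the south bank alone.  [the south bank: crate M1, crate M2, crate R2, crate R7 | the north bank: crate K1, crate K7, crate M3, crate R1]
7. Courier goes to the north bank with crate M1 and crate R2.  [the south bank: crate M2, crate R7 | the north bank: crate K1, crate K7, crate M1, crate M3, crate R1, crate R2]
8. Courier goes back to the south bank alone.  [the south bank: crate M2, crate R7 | the north bank: crate K1, crate K7, crate M1, crate M3, crate R1, crate R2]
9. Courier goes to the north bank with crate M2 and crate R7.  [the south bank: — | the north bank: crate K1, crate K7, crate M1, crate M2, crate M3, crate R1, crate R2, crate R7]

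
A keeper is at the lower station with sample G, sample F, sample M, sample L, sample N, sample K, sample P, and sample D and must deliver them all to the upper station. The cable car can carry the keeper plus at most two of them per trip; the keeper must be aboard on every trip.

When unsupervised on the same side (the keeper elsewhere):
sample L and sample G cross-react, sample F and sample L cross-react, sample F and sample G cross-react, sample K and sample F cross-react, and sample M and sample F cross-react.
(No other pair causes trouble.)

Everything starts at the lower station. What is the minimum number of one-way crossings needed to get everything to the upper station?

Counting alone: the keeper can take at most 2 across per trip to the upper station, so moving all 8 needs at least 4 loaded trips out, with a return between consecutive ones — at least 7 crossings.
The safety rule pushes this higher. Following every safe sequence of crossings, the most of the 8 that can be at the upper station as the cable car arrives there on crossings 7, 9, 11 is 5, 6, 7 respectively — never all 8.
So no plan with fewer than 13 crossings exists, and this one achieves 13:
1. Keeper goes to the upper station with sample F and sample G.  [the lower station: sample D, sample K, sample L, sample M, sample N, sample P | the upper station: sample F, sample G]
2. Keeper goes back to the lower station with sample G.  [the lower station: sample D, sample G, sample K, sample L, sample M, sample N, sample P | the upper station: sample F]
3. Keeper goes to the upper station with sample G and sample M.  [the lower station: sample D, sample K, sample L, sample N, sample P | the upper station: sample F, sample G, sample M]
4. Keeper goes back to the lower station with sample F.  [the lower station: sample D, sample F, sample K, sample L, sample N, sample P | the upper station: sample G, sample M]
5. Keeper goes to the upper station with sample F and sample N.  [the lower station: sample D, sample K, sample L, sample P | the upper station: sample F, sample G, sample M, sample N]
6. Keeper goes back to the lower station with sample F.  [the lower station: sample D, sample F, sample K, sample L, sample P | the upper station: sample G, sample M, sample N]
7. Keeper goes to the upper station with sample F and sample K.  [the lower station: sample D, sample L, sample P | the upper station: sample F, sample G, sample K, sample M, sample N]
8. Keeper goes back to the lower station with sample F.  [the lower station: sample D, sample F, sample L, sample P | the upper station: sample G, sample K, sample M, sample N]
9. Keeper goes to the upper station with sample F and sample P.  [the lower station: sample D, sample L | the upper station: sample F, sample G, sample K, sample M, sample N, sample P]
10. Keeper goes back to the lower station with sample F.  [the lower station: sample D, sample F, sample L | the upper station: sample G, sample K, sample M, sample N, sample P]
11. Keeper goes to the upper station with sample D and sample F.  [the lower station: sample L | the upper station: sample D, sample F, sample G, sample K, sample M, sample N, sample P]
12. Keeper goes back to the lower station with sample F.  [the lower station: sample F, sample L | the upper station: sample D, sample G, sample K, sample M, sample N, sample P]
13. Keeper goes to the upper station with sample F and sample L.  [the lower station: — | the upper station: sample D, sample F, sample G, sample K, sample L, sample M, sample N, sample P]

13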